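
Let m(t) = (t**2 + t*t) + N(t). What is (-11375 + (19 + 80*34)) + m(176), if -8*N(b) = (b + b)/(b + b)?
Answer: 426527/8 ≈ 53316.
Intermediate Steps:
N(b) = -1/8 (N(b) = -(b + b)/(8*(b + b)) = -2*b/(8*(2*b)) = -2*b*1/(2*b)/8 = -1/8*1 = -1/8)
m(t) = -1/8 + 2*t**2 (m(t) = (t**2 + t*t) - 1/8 = (t**2 + t**2) - 1/8 = 2*t**2 - 1/8 = -1/8 + 2*t**2)
(-11375 + (19 + 80*34)) + m(176) = (-11375 + (19 + 80*34)) + (-1/8 + 2*176**2) = (-11375 + (19 + 2720)) + (-1/8 + 2*30976) = (-11375 + 2739) + (-1/8 + 61952) = -8636 + 495615/8 = 426527/8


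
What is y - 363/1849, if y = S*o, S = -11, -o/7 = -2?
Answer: -285109/1849 ≈ -154.20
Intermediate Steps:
o = 14 (o = -7*(-2) = 14)
y = -154 (y = -11*14 = -154)
y - 363/1849 = -154 - 363/1849 = -285109/1849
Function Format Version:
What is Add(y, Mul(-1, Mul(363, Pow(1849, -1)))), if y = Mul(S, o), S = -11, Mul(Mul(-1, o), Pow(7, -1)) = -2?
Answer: Rational(-285109, 1849) ≈ -154.20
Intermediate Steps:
o = 14 (o = Mul(-7, -2) = 14)
y = -154 (y = Mul(-11, 14) = -154)
Add(y, Mul(-1, Mul(363, Pow(1849, -1)))) = Add(-154, Mul(-1, Mul(363, Pow(1849, -1)))) = Add(-154, Mul(-1, Mul(363, Rational(1, 1849)))) = Add(-154, Mul(-1, Rational(363, 1849))) = Add(-154, Rational(-363, 1849)) = Rational(-285109, 1849)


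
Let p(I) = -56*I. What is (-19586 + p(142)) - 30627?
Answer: -58165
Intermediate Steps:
(-19586 + p(142)) - 30627 = (-19586 - 56*142) - 30627 = (-19586 - 7952) - 30627 = -27538 - 30627 = -58165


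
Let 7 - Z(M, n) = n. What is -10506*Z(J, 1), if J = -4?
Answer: -63036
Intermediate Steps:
Z(M, n) = 7 - n
-10506*Z(J, 1) = -10506*(7 - 1*1) = -10506*(7 - 1) = -10506*6 = -1751*36 = -63036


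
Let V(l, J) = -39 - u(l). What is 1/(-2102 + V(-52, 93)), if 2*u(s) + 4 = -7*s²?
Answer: 1/7325 ≈ 0.00013652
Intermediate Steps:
u(s) = -2 - 7*s²/2 (u(s) = -2 + (-7*s²)/2 = -2 - 7*s²/2)
V(l, J) = -37 + 7*l²/2 (V(l, J) = -39 - (-2 - 7*l²/2) = -39 + (2 + 7*l²/2) = -37 + 7*l²/2)
1/(-2102 + V(-52, 93)) = 1/(-2102 + (-37 + (7/2)*(-52)²)) = 1/(-2102 + (-37 + (7/2)*2704)) = 1/(-2102 + (-37 + 9464)) = 1/(-2102 + 9427) = 1/7325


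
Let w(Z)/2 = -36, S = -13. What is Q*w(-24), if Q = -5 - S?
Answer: -576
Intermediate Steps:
w(Z) = -72 (w(Z) = 2*(-36) = -72)
Q = 8 (Q = -5 - 1*(-13) = -5 + 13 = 8)
Q*w(-24) = 8*(-72) = -576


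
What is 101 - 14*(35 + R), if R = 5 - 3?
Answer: -417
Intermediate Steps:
R = 2
101 - 14*(35 + R) = 101 - 14*(35 + 2) = 101 - 14*37 = 101 - 1*518 = 101 - 518 = -417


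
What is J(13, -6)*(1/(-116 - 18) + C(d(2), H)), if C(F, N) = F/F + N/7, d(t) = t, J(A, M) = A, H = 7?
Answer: 3471/134 ≈ 25.903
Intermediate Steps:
C(F, N) = 1 + N/7 (C(F, N) = 1 + N*(⅐) = 1 + N/7)
J(13, -6)*(1/(-116 - 18) + C(d(2), H)) = 13*(1/(-116 - 18) + (1 + (⅐)*7)) = 13*(1/(-134) + (1 + 1)) = 13*(-1/134 + 2) = 13*(267/134) = 3471/134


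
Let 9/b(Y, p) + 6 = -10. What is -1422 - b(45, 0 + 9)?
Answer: -22743/16 ≈ -1421.4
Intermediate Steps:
b(Y, p) = -9/16 (b(Y, p) = 9/(-6 - 10) = 9/(-16) = 9*(-1/16) = -9/16)
-1422 - b(45, 0 + 9) = -1422 - 1*(-9/16) = -1422 + 9/16 = -22743/16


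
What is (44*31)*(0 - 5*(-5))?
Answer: 34100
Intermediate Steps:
(44*31)*(0 - 5*(-5)) = 1364*(0 + 25) = 1364*25 = 34100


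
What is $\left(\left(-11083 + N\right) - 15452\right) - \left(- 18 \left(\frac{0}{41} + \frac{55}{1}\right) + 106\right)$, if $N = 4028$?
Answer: $-21623$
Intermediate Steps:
$\left(\left(-11083 + N\right) - 15452\right) - \left(- 18 \left(\frac{0}{41} + \frac{55}{1}\right) + 106\right) = \left(\left(-11083 + 4028\right) - 15452\right) - \left(- 18 \left(\frac{0}{41} + \frac{55}{1}\right) + 106\right) = \left(-7055 - 15452\right) - \left(- 18 \left(0 \cdot \frac{1}{41} + 55 \cdot 1\right) + 106\right) = -22507 - \left(- 18 \left(0 + 55\right) + 106\right) = -22507 - \left(\left(-18\right) 55 + 106\right) = -22507 - \left(-990 + 106\right) = -22507 - -884 = -22507 + 884 = -21623$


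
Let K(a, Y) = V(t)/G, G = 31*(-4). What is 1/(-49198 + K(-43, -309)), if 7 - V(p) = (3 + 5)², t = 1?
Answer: -124/6100495 ≈ -2.0326e-5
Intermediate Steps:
V(p) = -57 (V(p) = 7 - (3 + 5)² = 7 - 1*8² = 7 - 1*64 = 7 - 64 = -57)
G = -124
K(a, Y) = 57/124 (K(a, Y) = -57/(-124) = -57*(-1/124) = 57/124)
1/(-49198 + K(-43, -309)) = 1/(-49198 + 57/124) = 1/(-6100495/124) = -124/6100495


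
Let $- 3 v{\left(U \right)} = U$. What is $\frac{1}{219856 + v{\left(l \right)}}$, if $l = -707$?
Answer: $\frac{3}{660275} \approx 4.5436 \cdot 10^{-6}$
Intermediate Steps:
$v{\left(U \right)} = - \frac{U}{3}$
$\frac{1}{219856 + v{\left(l \right)}} = \frac{1}{219856 - - \frac{707}{3}} = \frac{1}{219856 + \frac{707}{3}} = \frac{1}{\frac{660275}{3}} = \frac{3}{660275}$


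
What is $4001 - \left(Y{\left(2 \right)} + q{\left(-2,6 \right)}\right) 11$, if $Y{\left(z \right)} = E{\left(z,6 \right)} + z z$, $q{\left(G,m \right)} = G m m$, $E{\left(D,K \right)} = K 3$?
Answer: $4551$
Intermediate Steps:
$E{\left(D,K \right)} = 3 K$
$q{\left(G,m \right)} = G m^{2}$
$Y{\left(z \right)} = 18 + z^{2}$ ($Y{\left(z \right)} = 3 \cdot 6 + z z = 18 + z^{2}$)
$4001 - \left(Y{\left(2 \right)} + q{\left(-2,6 \right)}\right) 11 = 4001 - \left(\left(18 + 2^{2}\right) - 2 \cdot 6^{2}\right) 11 = 4001 - \left(\left(18 + 4\right) - 72\right) 11 = 4001 - \left(22 - 72\right) 11 = 4001 - \left(-50\right) 11 = 4001 - -550 = 4001 + 550 = 4551$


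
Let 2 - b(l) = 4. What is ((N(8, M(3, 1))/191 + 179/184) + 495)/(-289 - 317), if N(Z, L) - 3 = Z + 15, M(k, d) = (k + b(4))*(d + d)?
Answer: -5811751/7099088 ≈ -0.81866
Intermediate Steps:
b(l) = -2 (b(l) = 2 - 1*4 = 2 - 4 = -2)
M(k, d) = 2*d*(-2 + k) (M(k, d) = (k - 2)*(d + d) = (-2 + k)*(2*d) = 2*d*(-2 + k))
N(Z, L) = 18 + Z (N(Z, L) = 3 + (Z + 15) = 3 + (15 + Z) = 18 + Z)
((N(8, M(3, 1))/191 + 179/184) + 495)/(-289 - 317) = (((18 + 8)/191 + 179/184) + 495)/(-289 - 317) = ((26*(1/191) + 179*(1/184)) + 495)/(-606) = ((26/191 + 179/184) + 495)*(-1/606) = (38973/35144 + 495)*(-1/606) = (17435253/35144)*(-1/606) = -5811751/7099088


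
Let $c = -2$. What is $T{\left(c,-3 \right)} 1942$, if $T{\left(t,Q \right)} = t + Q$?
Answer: $-9710$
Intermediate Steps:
$T{\left(t,Q \right)} = Q + t$
$T{\left(c,-3 \right)} 1942 = \left(-3 - 2\right) 1942 = \left(-5\right) 1942 = -9710$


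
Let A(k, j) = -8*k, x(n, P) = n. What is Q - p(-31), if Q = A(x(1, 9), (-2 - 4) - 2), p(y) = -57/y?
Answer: -305/31 ≈ -9.8387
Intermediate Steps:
Q = -8 (Q = -8*1 = -8)
Q - p(-31) = -8 - (-57)/(-31) = -8 - (-57)*(-1)/31 = -8 - 1*57/31 = -8 - 57/31 = -305/31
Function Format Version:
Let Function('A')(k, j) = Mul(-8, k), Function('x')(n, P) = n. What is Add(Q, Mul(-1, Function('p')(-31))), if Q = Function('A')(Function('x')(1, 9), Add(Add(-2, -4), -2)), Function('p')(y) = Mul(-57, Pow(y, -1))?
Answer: Rational(-305, 31) ≈ -9.8387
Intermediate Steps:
Q = -8 (Q = Mul(-8, 1) = -8)
Add(Q, Mul(-1, Function('p')(-31))) = Add(-8, Mul(-1, Mul(-57, Pow(-31, -1)))) = Add(-8, Mul(-1, Mul(-57, Rational(-1, 31)))) = Add(-8, Mul(-1, Rational(57, 31))) = Add(-8, Rational(-57, 31)) = Rational(-305, 31)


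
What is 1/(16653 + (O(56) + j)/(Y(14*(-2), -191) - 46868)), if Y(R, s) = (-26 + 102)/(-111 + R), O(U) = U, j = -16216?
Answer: 814341/13561501453 ≈ 6.0048e-5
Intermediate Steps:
Y(R, s) = 76/(-111 + R)
1/(16653 + (O(56) + j)/(Y(14*(-2), -191) - 46868)) = 1/(16653 + (56 - 16216)/(76/(-111 + 14*(-2)) - 46868)) = 1/(16653 - 16160/(76/(-111 - 28) - 46868)) = 1/(16653 - 16160/(76/(-139) - 46868)) = 1/(16653 - 16160/(76*(-1/139) - 46868)) = 1/(16653 - 16160/(-76/139 - 46868)) = 1/(16653 - 16160/(-6514728/139)) = 1/(16653 - 16160*(-139/6514728)) = 1/(16653 + 280780/814341) = 1/(13561501453/814341) = 814341/13561501453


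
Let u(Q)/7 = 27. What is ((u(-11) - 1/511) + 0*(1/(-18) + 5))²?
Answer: 9327310084/261121 ≈ 35720.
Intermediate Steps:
u(Q) = 189 (u(Q) = 7*27 = 189)
((u(-11) - 1/511) + 0*(1/(-18) + 5))² = ((189 - 1/511) + 0*(1/(-18) + 5))² = ((189 - 1*1/511) + 0*(-1/18 + 5))² = ((189 - 1/511) + 0*(89/18))² = (96578/511 + 0)² = (96578/511)² = 9327310084/261121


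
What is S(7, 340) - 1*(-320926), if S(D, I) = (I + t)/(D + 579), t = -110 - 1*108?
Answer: 94031379/293 ≈ 3.2093e+5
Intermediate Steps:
t = -218 (t = -110 - 108 = -218)
S(D, I) = (-218 + I)/(579 + D) (S(D, I) = (I - 218)/(D + 579) = (-218 + I)/(579 + D))
S(7, 340) - 1*(-320926) = (-218 + 340)/(579 + 7) - 1*(-320926) = 122/586 + 320926 = (1/586)*122 + 320926 = 61/293 + 320926 = 94031379/293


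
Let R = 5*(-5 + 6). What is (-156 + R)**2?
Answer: 22801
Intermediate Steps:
R = 5 (R = 5*1 = 5)
(-156 + R)**2 = (-156 + 5)**2 = (-151)**2 = 22801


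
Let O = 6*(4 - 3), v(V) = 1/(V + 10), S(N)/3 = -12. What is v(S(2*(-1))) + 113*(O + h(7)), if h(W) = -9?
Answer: -8815/26 ≈ -339.04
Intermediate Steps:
S(N) = -36 (S(N) = 3*(-12) = -36)
v(V) = 1/(10 + V)
O = 6 (O = 6*1 = 6)
v(S(2*(-1))) + 113*(O + h(7)) = 1/(10 - 36) + 113*(6 - 9) = 1/(-26) + 113*(-3) = -1/26 - 339 = -8815/26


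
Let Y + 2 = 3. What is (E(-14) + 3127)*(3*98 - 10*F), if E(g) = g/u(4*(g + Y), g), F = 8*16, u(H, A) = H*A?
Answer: -80163279/26 ≈ -3.0832e+6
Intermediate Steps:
Y = 1 (Y = -2 + 3 = 1)
u(H, A) = A*H
F = 128
E(g) = 1/(4 + 4*g) (E(g) = g/((g*(4*(g + 1)))) = g/((g*(4*(1 + g)))) = g/((g*(4 + 4*g))) = g*(1/(g*(4 + 4*g))) = 1/(4 + 4*g))
(E(-14) + 3127)*(3*98 - 10*F) = (1/(4*(1 - 14)) + 3127)*(3*98 - 10*128) = ((¼)/(-13) + 3127)*(294 - 1280) = ((¼)*(-1/13) + 3127)*(-986) = (-1/52 + 3127)*(-986) = (162603/52)*(-986) = -80163279/26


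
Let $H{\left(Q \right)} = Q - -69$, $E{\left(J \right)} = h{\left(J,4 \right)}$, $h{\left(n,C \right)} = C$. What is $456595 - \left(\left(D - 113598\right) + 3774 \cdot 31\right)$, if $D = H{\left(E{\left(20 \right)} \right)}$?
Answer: $453126$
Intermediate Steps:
$E{\left(J \right)} = 4$
$H{\left(Q \right)} = 69 + Q$ ($H{\left(Q \right)} = Q + 69 = 69 + Q$)
$D = 73$ ($D = 69 + 4 = 73$)
$456595 - \left(\left(D - 113598\right) + 3774 \cdot 31\right) = 456595 - \left(\left(73 - 113598\right) + 3774 \cdot 31\right) = 456595 - \left(-113525 + 116994\right) = 456595 - 3469 = 453126$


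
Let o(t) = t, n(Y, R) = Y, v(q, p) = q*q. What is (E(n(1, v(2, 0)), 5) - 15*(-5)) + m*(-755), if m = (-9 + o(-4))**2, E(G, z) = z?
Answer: -127515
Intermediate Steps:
v(q, p) = q**2
m = 169 (m = (-9 - 4)**2 = (-13)**2 = 169)
(E(n(1, v(2, 0)), 5) - 15*(-5)) + m*(-755) = (5 - 15*(-5)) + 169*(-755) = (5 + 75) - 127595 = 80 - 127595 = -127515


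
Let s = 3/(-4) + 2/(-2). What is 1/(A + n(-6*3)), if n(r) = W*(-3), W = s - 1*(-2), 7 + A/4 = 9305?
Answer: 4/148765 ≈ 2.6888e-5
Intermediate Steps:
s = -7/4 (s = 3*(-1/4) + 2*(-1/2) = -3/4 - 1 = -7/4 ≈ -1.7500)
A = 37192 (A = -28 + 4*9305 = -28 + 37220 = 37192)
W = 1/4 (W = -7/4 - 1*(-2) = -7/4 + 2 = 1/4 ≈ 0.25000)
n(r) = -3/4 (n(r) = (1/4)*(-3) = -3/4)
1/(A + n(-6*3)) = 1/(37192 - 3/4) = 1/(148765/4) = 4/148765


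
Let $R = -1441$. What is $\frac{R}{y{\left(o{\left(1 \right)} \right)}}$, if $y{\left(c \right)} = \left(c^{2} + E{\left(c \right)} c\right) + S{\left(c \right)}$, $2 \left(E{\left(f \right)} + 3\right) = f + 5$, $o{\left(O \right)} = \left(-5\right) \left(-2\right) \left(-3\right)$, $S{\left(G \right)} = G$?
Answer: $- \frac{1441}{1335} \approx -1.0794$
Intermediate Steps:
$o{\left(O \right)} = -30$ ($o{\left(O \right)} = 10 \left(-3\right) = -30$)
$E{\left(f \right)} = - \frac{1}{2} + \frac{f}{2}$ ($E{\left(f \right)} = -3 + \frac{f + 5}{2} = -3 + \frac{5 + f}{2} = -3 + \left(\frac{5}{2} + \frac{f}{2}\right) = - \frac{1}{2} + \frac{f}{2}$)
$y{\left(c \right)} = c + c^{2} + c \left(- \frac{1}{2} + \frac{c}{2}\right)$ ($y{\left(c \right)} = \left(c^{2} + \left(- \frac{1}{2} + \frac{c}{2}\right) c\right) + c = \left(c^{2} + c \left(- \frac{1}{2} + \frac{c}{2}\right)\right) + c = c + c^{2} + c \left(- \frac{1}{2} + \frac{c}{2}\right)$)
$\frac{R}{y{\left(o{\left(1 \right)} \right)}} = - \frac{1441}{\frac{1}{2} \left(-30\right) \left(1 + 3 \left(-30\right)\right)} = - \frac{1441}{\frac{1}{2} \left(-30\right) \left(1 - 90\right)} = - \frac{1441}{\frac{1}{2} \left(-30\right) \left(-89\right)} = - \frac{1441}{1335}$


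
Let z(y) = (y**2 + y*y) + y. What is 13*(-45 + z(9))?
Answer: 1638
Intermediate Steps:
z(y) = y + 2*y**2 (z(y) = (y**2 + y**2) + y = 2*y**2 + y = y + 2*y**2)
13*(-45 + z(9)) = 13*(-45 + 9*(1 + 2*9)) = 13*(-45 + 9*(1 + 18)) = 13*(-45 + 9*19) = 13*(-45 + 171) = 13*126 = 1638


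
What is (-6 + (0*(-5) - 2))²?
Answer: 64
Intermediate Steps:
(-6 + (0*(-5) - 2))² = (-6 + (0 - 2))² = (-6 - 2)² = (-8)² = 64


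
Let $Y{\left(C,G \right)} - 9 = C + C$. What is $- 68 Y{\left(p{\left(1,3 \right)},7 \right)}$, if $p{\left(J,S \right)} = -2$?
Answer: $-340$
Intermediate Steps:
$Y{\left(C,G \right)} = 9 + 2 C$ ($Y{\left(C,G \right)} = 9 + \left(C + C\right) = 9 + 2 C$)
$- 68 Y{\left(p{\left(1,3 \right)},7 \right)} = - 68 \left(9 + 2 \left(-2\right)\right) = - 68 \left(9 - 4\right) = \left(-68\right) 5 = -340$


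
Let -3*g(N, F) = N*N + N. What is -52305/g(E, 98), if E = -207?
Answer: 17435/4738 ≈ 3.6798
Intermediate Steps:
g(N, F) = -N/3 - N**2/3 (g(N, F) = -(N*N + N)/3 = -(N**2 + N)/3 = -(N + N**2)/3 = -N/3 - N**2/3)
-52305/g(E, 98) = -52305*1/(69*(1 - 207)) = -52305/((-1/3*(-207)*(-206))) = -52305/(-14214) = -52305*(-1/14214) = 17435/4738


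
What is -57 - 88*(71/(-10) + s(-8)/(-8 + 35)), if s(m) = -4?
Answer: 78413/135 ≈ 580.84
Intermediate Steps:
-57 - 88*(71/(-10) + s(-8)/(-8 + 35)) = -57 - 88*(71/(-10) - 4/(-8 + 35)) = -57 - 88*(71*(-1/10) - 4/27) = -57 - 88*(-71/10 - 4*1/27) = -57 - 88*(-71/10 - 4/27) = -57 - 88*(-1957/270) = -57 + 86108/135 = 78413/135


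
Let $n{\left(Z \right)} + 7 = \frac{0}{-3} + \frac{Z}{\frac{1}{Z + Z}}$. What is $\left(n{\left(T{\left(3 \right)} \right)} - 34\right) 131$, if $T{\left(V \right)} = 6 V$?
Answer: $79517$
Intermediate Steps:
$n{\left(Z \right)} = -7 + 2 Z^{2}$ ($n{\left(Z \right)} = -7 + \left(\frac{0}{-3} + \frac{Z}{\frac{1}{Z + Z}}\right) = -7 + \left(0 \left(- \frac{1}{3}\right) + \frac{Z}{\frac{1}{2 Z}}\right) = -7 + \left(0 + \frac{Z}{\frac{1}{2} \frac{1}{Z}}\right) = -7 + \left(0 + Z 2 Z\right) = -7 + \left(0 + 2 Z^{2}\right) = -7 + 2 Z^{2}$)
$\left(n{\left(T{\left(3 \right)} \right)} - 34\right) 131 = \left(\left(-7 + 2 \left(6 \cdot 3\right)^{2}\right) - 34\right) 131 = \left(\left(-7 + 2 \cdot 18^{2}\right) - 34\right) 131 = \left(\left(-7 + 2 \cdot 324\right) - 34\right) 131 = \left(\left(-7 + 648\right) - 34\right) 131 = \left(641 - 34\right) 131 = 607 \cdot 131 = 79517$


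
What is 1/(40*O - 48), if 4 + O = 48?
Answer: 1/1712 ≈ 0.00058411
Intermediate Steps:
O = 44 (O = -4 + 48 = 44)
1/(40*O - 48) = 1/(40*44 - 48) = 1/(1760 - 48) = 1/1712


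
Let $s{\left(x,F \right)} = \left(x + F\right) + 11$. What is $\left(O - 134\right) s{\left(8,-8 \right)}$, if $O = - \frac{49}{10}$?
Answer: $- \frac{15279}{10} \approx -1527.9$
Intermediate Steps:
$s{\left(x,F \right)} = 11 + F + x$ ($s{\left(x,F \right)} = \left(F + x\right) + 11 = 11 + F + x$)
$O = - \frac{49}{10}$ ($O = \left(-49\right) \frac{1}{10} = - \frac{49}{10} \approx -4.9$)
$\left(O - 134\right) s{\left(8,-8 \right)} = \left(- \frac{49}{10} - 134\right) \left(11 - 8 + 8\right) = \left(- \frac{1389}{10}\right) 11 = - \frac{15279}{10}$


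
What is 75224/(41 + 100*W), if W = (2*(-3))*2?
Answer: -75224/1159 ≈ -64.904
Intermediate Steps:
W = -12 (W = -6*2 = -12)
75224/(41 + 100*W) = 75224/(41 + 100*(-12)) = 75224/(41 - 1200) = 75224/(-1159) = 75224*(-1/1159) = -75224/1159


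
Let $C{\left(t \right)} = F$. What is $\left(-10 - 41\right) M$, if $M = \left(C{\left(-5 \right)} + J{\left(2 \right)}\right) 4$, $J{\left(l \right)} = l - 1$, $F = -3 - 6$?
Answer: $1632$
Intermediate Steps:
$F = -9$ ($F = -3 - 6 = -9$)
$C{\left(t \right)} = -9$
$J{\left(l \right)} = -1 + l$
$M = -32$ ($M = \left(-9 + \left(-1 + 2\right)\right) 4 = \left(-9 + 1\right) 4 = \left(-8\right) 4 = -32$)
$\left(-10 - 41\right) M = \left(-10 - 41\right) \left(-32\right) = \left(-51\right) \left(-32\right) = 1632$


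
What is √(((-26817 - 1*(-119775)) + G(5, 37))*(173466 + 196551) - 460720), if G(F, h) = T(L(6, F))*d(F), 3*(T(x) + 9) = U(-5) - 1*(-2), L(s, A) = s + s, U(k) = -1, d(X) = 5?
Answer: 2*√8594886374 ≈ 1.8542e+5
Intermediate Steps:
L(s, A) = 2*s
T(x) = -26/3 (T(x) = -9 + (-1 - 1*(-2))/3 = -9 + (-1 + 2)/3 = -9 + (⅓)*1 = -9 + ⅓ = -26/3)
G(F, h) = -130/3 (G(F, h) = -26/3*5 = -130/3)
√(((-26817 - 1*(-119775)) + G(5, 37))*(173466 + 196551) - 460720) = √(((-26817 - 1*(-119775)) - 130/3)*(173466 + 196551) - 460720) = √(((-26817 + 119775) - 130/3)*370017 - 460720) = √((92958 - 130/3)*370017 - 460720) = √((278744/3)*370017 - 460720) = √(34380006216 - 460720) = √34379545496 = 2*√8594886374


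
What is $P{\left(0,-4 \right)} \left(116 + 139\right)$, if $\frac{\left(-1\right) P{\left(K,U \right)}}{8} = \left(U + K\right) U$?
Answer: $-32640$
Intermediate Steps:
$P{\left(K,U \right)} = - 8 U \left(K + U\right)$ ($P{\left(K,U \right)} = - 8 \left(U + K\right) U = - 8 \left(K + U\right) U = - 8 U \left(K + U\right)$)
$P{\left(0,-4 \right)} \left(116 + 139\right) = \left(-8\right) \left(-4\right) \left(0 - 4\right) \left(116 + 139\right) = \left(-8\right) \left(-4\right) \left(-4\right) 255 = \left(-128\right) 255 = -32640$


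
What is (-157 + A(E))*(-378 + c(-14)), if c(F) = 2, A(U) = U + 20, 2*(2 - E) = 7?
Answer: 52076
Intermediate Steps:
E = -3/2 (E = 2 - ½*7 = 2 - 7/2 = -3/2 ≈ -1.5000)
A(U) = 20 + U
(-157 + A(E))*(-378 + c(-14)) = (-157 + (20 - 3/2))*(-378 + 2) = (-157 + 37/2)*(-376) = -277/2*(-376) = 52076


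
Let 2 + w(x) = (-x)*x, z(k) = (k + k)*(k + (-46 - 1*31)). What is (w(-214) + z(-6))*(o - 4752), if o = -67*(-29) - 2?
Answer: 125938422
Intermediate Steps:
o = 1941 (o = 1943 - 2 = 1941)
z(k) = 2*k*(-77 + k) (z(k) = (2*k)*(k + (-46 - 31)) = (2*k)*(k - 77) = (2*k)*(-77 + k) = 2*k*(-77 + k))
w(x) = -2 - x² (w(x) = -2 + (-x)*x = -2 - x²)
(w(-214) + z(-6))*(o - 4752) = ((-2 - 1*(-214)²) + 2*(-6)*(-77 - 6))*(1941 - 4752) = ((-2 - 1*45796) + 2*(-6)*(-83))*(-2811) = ((-2 - 45796) + 996)*(-2811) = (-45798 + 996)*(-2811) = -44802*(-2811) = 125938422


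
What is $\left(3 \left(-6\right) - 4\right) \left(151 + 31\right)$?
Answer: $-4004$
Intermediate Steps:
$\left(3 \left(-6\right) - 4\right) \left(151 + 31\right) = \left(-18 - 4\right) 182 = \left(-22\right) 182 = -4004$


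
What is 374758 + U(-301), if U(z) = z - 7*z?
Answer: 376564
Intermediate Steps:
U(z) = -6*z
374758 + U(-301) = 374758 - 6*(-301) = 374758 + 1806 = 376564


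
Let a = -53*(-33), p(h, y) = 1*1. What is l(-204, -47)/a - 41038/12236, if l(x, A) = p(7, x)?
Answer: -35881613/10700382 ≈ -3.3533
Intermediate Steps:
p(h, y) = 1
l(x, A) = 1
a = 1749
l(-204, -47)/a - 41038/12236 = 1/1749 - 41038/12236 = 1*(1/1749) - 41038*1/12236 = 1/1749 - 20519/6118 = -35881613/10700382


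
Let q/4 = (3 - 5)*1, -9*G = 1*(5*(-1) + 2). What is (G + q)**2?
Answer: 529/9 ≈ 58.778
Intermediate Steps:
G = 1/3 (G = -(5*(-1) + 2)/9 = -(-5 + 2)/9 = -(-3)/9 = -1/9*(-3) = 1/3 ≈ 0.33333)
q = -8 (q = 4*((3 - 5)*1) = 4*(-2*1) = 4*(-2) = -8)
(G + q)**2 = (1/3 - 8)**2 = (-23/3)**2 = 529/9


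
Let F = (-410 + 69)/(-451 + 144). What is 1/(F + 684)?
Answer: 307/210329 ≈ 0.0014596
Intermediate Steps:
F = 341/307 (F = -341/(-307) = -341*(-1/307) = 341/307 ≈ 1.1107)
1/(F + 684) = 1/(341/307 + 684) = 1/(210329/307) = 307/210329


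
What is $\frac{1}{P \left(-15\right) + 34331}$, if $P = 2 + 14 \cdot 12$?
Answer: $\frac{1}{31781} \approx 3.1465 \cdot 10^{-5}$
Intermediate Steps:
$P = 170$ ($P = 2 + 168 = 170$)
$\frac{1}{P \left(-15\right) + 34331} = \frac{1}{170 \left(-15\right) + 34331} = \frac{1}{-2550 + 34331} = \frac{1}{31781}$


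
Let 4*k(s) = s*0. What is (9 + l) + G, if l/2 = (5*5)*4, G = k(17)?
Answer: 209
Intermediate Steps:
k(s) = 0 (k(s) = (s*0)/4 = (¼)*0 = 0)
G = 0
l = 200 (l = 2*((5*5)*4) = 2*(25*4) = 2*100 = 200)
(9 + l) + G = (9 + 200) + 0 = 209 + 0 = 209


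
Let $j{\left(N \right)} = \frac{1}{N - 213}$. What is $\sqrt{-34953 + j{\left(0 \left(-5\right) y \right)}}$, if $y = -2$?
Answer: $\frac{i \sqrt{1585782870}}{213} \approx 186.96 i$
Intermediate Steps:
$j{\left(N \right)} = \frac{1}{-213 + N}$
$\sqrt{-34953 + j{\left(0 \left(-5\right) y \right)}} = \sqrt{-34953 + \frac{1}{-213 + 0 \left(-5\right) \left(-2\right)}} = \sqrt{-34953 + \frac{1}{-213 + 0 \left(-2\right)}} = \sqrt{-34953 + \frac{1}{-213 + 0}} = \sqrt{-34953 + \frac{1}{-213}} = \sqrt{-34953 - \frac{1}{213}} = \sqrt{- \frac{7444990}{213}} = \frac{i \sqrt{1585782870}}{213}$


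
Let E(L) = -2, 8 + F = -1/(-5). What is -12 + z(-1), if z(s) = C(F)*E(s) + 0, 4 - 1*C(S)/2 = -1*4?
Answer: -44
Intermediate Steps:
F = -39/5 (F = -8 - 1/(-5) = -8 - 1*(-1/5) = -8 + 1/5 = -39/5 ≈ -7.8000)
C(S) = 16 (C(S) = 8 - (-2)*4 = 8 - 2*(-4) = 8 + 8 = 16)
z(s) = -32 (z(s) = 16*(-2) + 0 = -32 + 0 = -32)
-12 + z(-1) = -12 - 32 = -44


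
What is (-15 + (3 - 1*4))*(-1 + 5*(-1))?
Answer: 96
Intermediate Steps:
(-15 + (3 - 1*4))*(-1 + 5*(-1)) = (-15 + (3 - 4))*(-1 - 5) = (-15 - 1)*(-6) = -16*(-6) = 96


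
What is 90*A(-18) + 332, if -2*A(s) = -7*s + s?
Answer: -4528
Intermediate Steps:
A(s) = 3*s (A(s) = -(-7*s + s)/2 = -(-3)*s = 3*s)
90*A(-18) + 332 = 90*(3*(-18)) + 332 = 90*(-54) + 332 = -4860 + 332 = -4528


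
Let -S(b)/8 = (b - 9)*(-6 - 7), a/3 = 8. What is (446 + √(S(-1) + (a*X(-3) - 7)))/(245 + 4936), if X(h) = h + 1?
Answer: 446/5181 + I*√1095/5181 ≈ 0.086084 + 0.006387*I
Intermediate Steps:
a = 24 (a = 3*8 = 24)
X(h) = 1 + h
S(b) = -936 + 104*b (S(b) = -8*(b - 9)*(-6 - 7) = -8*(-9 + b)*(-13) = -8*(117 - 13*b) = -936 + 104*b)
(446 + √(S(-1) + (a*X(-3) - 7)))/(245 + 4936) = (446 + √((-936 + 104*(-1)) + (24*(1 - 3) - 7)))/(245 + 4936) = (446 + √((-936 - 104) + (24*(-2) - 7)))/5181 = (446 + √(-1040 + (-48 - 7)))*(1/5181) = (446 + √(-1040 - 55))*(1/5181) = (446 + √(-1095))*(1/5181) = (446 + I*√1095)*(1/5181) = 446/5181 + I*√1095/5181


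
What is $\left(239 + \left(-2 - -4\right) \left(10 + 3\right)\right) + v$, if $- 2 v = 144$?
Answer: $193$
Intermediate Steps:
$v = -72$ ($v = \left(- \frac{1}{2}\right) 144 = -72$)
$\left(239 + \left(-2 - -4\right) \left(10 + 3\right)\right) + v = \left(239 + \left(-2 - -4\right) \left(10 + 3\right)\right) - 72 = \left(239 + \left(-2 + 4\right) 13\right) - 72 = \left(239 + 2 \cdot 13\right) - 72 = \left(239 + 26\right) - 72 = 265 - 72 = 193$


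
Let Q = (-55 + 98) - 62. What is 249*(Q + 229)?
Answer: 52290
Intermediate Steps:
Q = -19 (Q = 43 - 62 = -19)
249*(Q + 229) = 249*(-19 + 229) = 249*210 = 52290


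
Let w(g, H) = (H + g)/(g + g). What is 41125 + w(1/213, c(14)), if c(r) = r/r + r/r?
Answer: 82677/2 ≈ 41339.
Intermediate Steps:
c(r) = 2 (c(r) = 1 + 1 = 2)
w(g, H) = (H + g)/(2*g) (w(g, H) = (H + g)/((2*g)) = (H + g)*(1/(2*g)) = (H + g)/(2*g))
41125 + w(1/213, c(14)) = 41125 + (2 + 1/213)/(2*(1/213)) = 41125 + (½)*213*(427/213) = 41125 + 427/2 = 82677/2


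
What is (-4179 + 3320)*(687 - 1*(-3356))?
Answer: -3472937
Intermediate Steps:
(-4179 + 3320)*(687 - 1*(-3356)) = -859*(687 + 3356) = -859*4043 = -3472937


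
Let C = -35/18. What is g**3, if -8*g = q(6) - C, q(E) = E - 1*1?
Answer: -1953125/2985984 ≈ -0.65410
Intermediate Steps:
q(E) = -1 + E (q(E) = E - 1 = -1 + E)
C = -35/18 (C = -35*1/18 = -35/18 ≈ -1.9444)
g = -125/144 (g = -((-1 + 6) - 1*(-35/18))/8 = -(5 + 35/18)/8 = -1/8*125/18 = -125/144 ≈ -0.86806)
g**3 = (-125/144)**3 = -1953125/2985984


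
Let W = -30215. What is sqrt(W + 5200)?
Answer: I*sqrt(25015) ≈ 158.16*I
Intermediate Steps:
sqrt(W + 5200) = sqrt(-30215 + 5200) = sqrt(-25015) = I*sqrt(25015)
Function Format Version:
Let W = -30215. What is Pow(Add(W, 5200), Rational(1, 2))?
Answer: Mul(I, Pow(25015, Rational(1, 2))) ≈ Mul(158.16, I)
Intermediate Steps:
Pow(Add(W, 5200), Rational(1, 2)) = Pow(Add(-30215, 5200), Rational(1, 2)) = Pow(-25015, Rational(1, 2)) = Mul(I, Pow(25015, Rational(1, 2)))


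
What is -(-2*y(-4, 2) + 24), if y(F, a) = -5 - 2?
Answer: -38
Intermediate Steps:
y(F, a) = -7
-(-2*y(-4, 2) + 24) = -(-2*(-7) + 24) = -(14 + 24) = -1*38 = -38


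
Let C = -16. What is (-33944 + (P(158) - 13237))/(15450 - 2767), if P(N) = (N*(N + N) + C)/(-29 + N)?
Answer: -548767/148737 ≈ -3.6895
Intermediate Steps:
P(N) = (-16 + 2*N²)/(-29 + N) (P(N) = (N*(N + N) - 16)/(-29 + N) = (N*(2*N) - 16)/(-29 + N) = (2*N² - 16)/(-29 + N) = (-16 + 2*N²)/(-29 + N))
(-33944 + (P(158) - 13237))/(15450 - 2767) = (-33944 + (2*(-8 + 158²)/(-29 + 158) - 13237))/(15450 - 2767) = (-33944 + (2*(-8 + 24964)/129 - 13237))/12683 = (-33944 + (2*(1/129)*24956 - 13237))*(1/12683) = (-33944 + (49912/129 - 13237))*(1/12683) = (-33944 - 1657661/129)*(1/12683) = -6036437/129*1/12683 = -548767/148737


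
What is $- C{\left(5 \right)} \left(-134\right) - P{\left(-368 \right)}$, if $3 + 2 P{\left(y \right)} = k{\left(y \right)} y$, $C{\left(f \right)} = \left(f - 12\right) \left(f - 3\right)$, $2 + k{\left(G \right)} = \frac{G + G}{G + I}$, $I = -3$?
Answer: $- \frac{1393087}{742} \approx -1877.5$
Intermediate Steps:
$k{\left(G \right)} = -2 + \frac{2 G}{-3 + G}$ ($k{\left(G \right)} = -2 + \frac{G + G}{G - 3} = -2 + \frac{2 G}{-3 + G}$)
$C{\left(f \right)} = \left(-12 + f\right) \left(-3 + f\right)$
$P{\left(y \right)} = - \frac{3}{2} + \frac{3 y}{-3 + y}$ ($P{\left(y \right)} = - \frac{3}{2} + \frac{\frac{6}{-3 + y} y}{2} = - \frac{3}{2} + \frac{6 y \frac{1}{-3 + y}}{2} = - \frac{3}{2} + \frac{3 y}{-3 + y}$)
$- C{\left(5 \right)} \left(-134\right) - P{\left(-368 \right)} = - (36 + 5^{2} - 75) \left(-134\right) - \frac{3 \left(3 - 368\right)}{2 \left(-3 - 368\right)} = - (36 + 25 - 75) \left(-134\right) - \frac{3}{2} \frac{1}{-371} \left(-365\right) = \left(-1\right) \left(-14\right) \left(-134\right) - \frac{3}{2} \left(- \frac{1}{371}\right) \left(-365\right) = 14 \left(-134\right) - \frac{1095}{742} = -1876 - \frac{1095}{742} = - \frac{1393087}{742}$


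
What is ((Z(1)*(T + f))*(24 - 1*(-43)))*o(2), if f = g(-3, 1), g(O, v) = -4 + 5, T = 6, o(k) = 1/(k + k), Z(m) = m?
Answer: 469/4 ≈ 117.25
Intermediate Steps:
o(k) = 1/(2*k)
g(O, v) = 1
f = 1
((Z(1)*(T + f))*(24 - 1*(-43)))*o(2) = ((1*(6 + 1))*(24 - 1*(-43)))*((1/2)/2) = ((1*7)*(24 + 43))*((1/2)*(1/2)) = (7*67)*(1/4) = 469*(1/4) = 469/4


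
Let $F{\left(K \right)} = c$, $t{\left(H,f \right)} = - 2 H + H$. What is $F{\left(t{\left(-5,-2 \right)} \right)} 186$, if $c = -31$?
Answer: $-5766$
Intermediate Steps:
$t{\left(H,f \right)} = - H$
$F{\left(K \right)} = -31$
$F{\left(t{\left(-5,-2 \right)} \right)} 186 = \left(-31\right) 186 = -5766$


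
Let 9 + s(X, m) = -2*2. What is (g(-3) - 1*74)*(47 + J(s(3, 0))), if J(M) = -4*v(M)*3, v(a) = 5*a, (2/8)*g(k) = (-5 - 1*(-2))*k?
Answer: -31426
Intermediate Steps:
g(k) = -12*k (g(k) = 4*((-5 - 1*(-2))*k) = 4*((-5 + 2)*k) = 4*(-3*k) = -12*k)
s(X, m) = -13 (s(X, m) = -9 - 2*2 = -9 - 4 = -13)
J(M) = -60*M (J(M) = -20*M*3 = -60*M)
(g(-3) - 1*74)*(47 + J(s(3, 0))) = (-12*(-3) - 1*74)*(47 - 60*(-13)) = (36 - 74)*(47 + 780) = -38*827 = -31426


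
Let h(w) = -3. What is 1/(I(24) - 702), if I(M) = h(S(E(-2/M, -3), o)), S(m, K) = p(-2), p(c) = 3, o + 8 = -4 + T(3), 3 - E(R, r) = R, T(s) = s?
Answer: -1/705 ≈ -0.0014184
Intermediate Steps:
E(R, r) = 3 - R
o = -9 (o = -8 + (-4 + 3) = -8 - 1 = -9)
S(m, K) = 3
I(M) = -3
1/(I(24) - 702) = 1/(-3 - 702) = 1/(-705) = -1/705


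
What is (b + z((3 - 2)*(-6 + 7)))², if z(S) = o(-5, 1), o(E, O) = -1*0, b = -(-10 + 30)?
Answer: 400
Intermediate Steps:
b = -20 (b = -1*20 = -20)
o(E, O) = 0
z(S) = 0
(b + z((3 - 2)*(-6 + 7)))² = (-20 + 0)² = (-20)² = 400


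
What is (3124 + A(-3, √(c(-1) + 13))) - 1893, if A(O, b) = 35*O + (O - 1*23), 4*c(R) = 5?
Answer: 1100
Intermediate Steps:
c(R) = 5/4 (c(R) = (¼)*5 = 5/4)
A(O, b) = -23 + 36*O (A(O, b) = 35*O + (O - 23) = 35*O + (-23 + O) = -23 + 36*O)
(3124 + A(-3, √(c(-1) + 13))) - 1893 = (3124 + (-23 + 36*(-3))) - 1893 = (3124 + (-23 - 108)) - 1893 = (3124 - 131) - 1893 = 2993 - 1893 = 1100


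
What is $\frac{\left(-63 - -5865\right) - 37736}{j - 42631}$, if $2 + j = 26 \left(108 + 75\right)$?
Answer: $\frac{31934}{37875} \approx 0.84314$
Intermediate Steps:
$j = 4756$ ($j = -2 + 26 \left(108 + 75\right) = -2 + 26 \cdot 183 = -2 + 4758 = 4756$)
$\frac{\left(-63 - -5865\right) - 37736}{j - 42631} = \frac{\left(-63 - -5865\right) - 37736}{4756 - 42631} = \frac{\left(-63 + 5865\right) - 37736}{-37875} = \left(5802 - 37736\right) \left(- \frac{1}{37875}\right) = \left(-31934\right) \left(- \frac{1}{37875}\right) = \frac{31934}{37875}$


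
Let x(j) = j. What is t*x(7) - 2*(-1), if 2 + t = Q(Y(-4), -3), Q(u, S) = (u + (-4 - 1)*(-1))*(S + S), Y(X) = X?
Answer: -54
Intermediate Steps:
Q(u, S) = 2*S*(5 + u) (Q(u, S) = (u - 5*(-1))*(2*S) = (u + 5)*(2*S) = (5 + u)*(2*S) = 2*S*(5 + u))
t = -8 (t = -2 + 2*(-3)*(5 - 4) = -2 + 2*(-3)*1 = -2 - 6 = -8)
t*x(7) - 2*(-1) = -8*7 - 2*(-1) = -56 + 2 = -54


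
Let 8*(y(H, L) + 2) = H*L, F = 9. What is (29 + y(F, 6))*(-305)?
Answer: -41175/4 ≈ -10294.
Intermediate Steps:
y(H, L) = -2 + H*L/8 (y(H, L) = -2 + (H*L)/8 = -2 + H*L/8)
(29 + y(F, 6))*(-305) = (29 + (-2 + (⅛)*9*6))*(-305) = (29 + (-2 + 27/4))*(-305) = (29 + 19/4)*(-305) = (135/4)*(-305) = -41175/4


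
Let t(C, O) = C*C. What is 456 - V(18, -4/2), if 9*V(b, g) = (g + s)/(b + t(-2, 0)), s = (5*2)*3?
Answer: 45130/99 ≈ 455.86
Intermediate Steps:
t(C, O) = C**2
s = 30 (s = 10*3 = 30)
V(b, g) = (30 + g)/(9*(4 + b)) (V(b, g) = ((g + 30)/(b + (-2)**2))/9 = ((30 + g)/(b + 4))/9 = ((30 + g)/(4 + b))/9 = (30 + g)/(9*(4 + b)))
456 - V(18, -4/2) = 456 - (30 - 4/2)/(9*(4 + 18)) = 456 - (30 - 4*1/2)/(9*22) = 456 - (30 - 2)/(9*22) = 456 - 28/(9*22) = 456 - 1*14/99 = 456 - 14/99 = 45130/99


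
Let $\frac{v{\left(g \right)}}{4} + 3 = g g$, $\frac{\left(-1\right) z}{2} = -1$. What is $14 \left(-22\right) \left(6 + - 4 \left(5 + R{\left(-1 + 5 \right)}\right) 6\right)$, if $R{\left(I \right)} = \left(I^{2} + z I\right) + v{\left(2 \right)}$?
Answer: $242088$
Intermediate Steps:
$z = 2$ ($z = \left(-2\right) \left(-1\right) = 2$)
$v{\left(g \right)} = -12 + 4 g^{2}$ ($v{\left(g \right)} = -12 + 4 g g = -12 + 4 g^{2}$)
$R{\left(I \right)} = 4 + I^{2} + 2 I$ ($R{\left(I \right)} = \left(I^{2} + 2 I\right) - \left(12 - 4 \cdot 2^{2}\right) = \left(I^{2} + 2 I\right) + \left(-12 + 4 \cdot 4\right) = \left(I^{2} + 2 I\right) + \left(-12 + 16\right) = \left(I^{2} + 2 I\right) + 4 = 4 + I^{2} + 2 I$)
$14 \left(-22\right) \left(6 + - 4 \left(5 + R{\left(-1 + 5 \right)}\right) 6\right) = 14 \left(-22\right) \left(6 + - 4 \left(5 + \left(4 + \left(-1 + 5\right)^{2} + 2 \left(-1 + 5\right)\right)\right) 6\right) = - 308 \left(6 + - 4 \left(5 + \left(4 + 4^{2} + 2 \cdot 4\right)\right) 6\right) = - 308 \left(6 + - 4 \left(5 + \left(4 + 16 + 8\right)\right) 6\right) = - 308 \left(6 + - 4 \left(5 + 28\right) 6\right) = - 308 \left(6 + \left(-4\right) 33 \cdot 6\right) = - 308 \left(6 - 792\right) = \left(-308\right) \left(-786\right) = 242088$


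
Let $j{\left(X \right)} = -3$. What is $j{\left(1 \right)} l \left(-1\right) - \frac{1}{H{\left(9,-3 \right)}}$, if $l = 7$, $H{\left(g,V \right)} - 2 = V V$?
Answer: $\frac{230}{11} \approx 20.909$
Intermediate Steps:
$H{\left(g,V \right)} = 2 + V^{2}$ ($H{\left(g,V \right)} = 2 + V V = 2 + V^{2}$)
$j{\left(1 \right)} l \left(-1\right) - \frac{1}{H{\left(9,-3 \right)}} = \left(-3\right) 7 \left(-1\right) - \frac{1}{2 + \left(-3\right)^{2}} = \left(-21\right) \left(-1\right) - \frac{1}{2 + 9} = 21 - \frac{1}{11} = \frac{230}{11}$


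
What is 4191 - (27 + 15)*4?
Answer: 4023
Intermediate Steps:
4191 - (27 + 15)*4 = 4191 - 42*4 = 4191 - 1*168 = 4191 - 168 = 4023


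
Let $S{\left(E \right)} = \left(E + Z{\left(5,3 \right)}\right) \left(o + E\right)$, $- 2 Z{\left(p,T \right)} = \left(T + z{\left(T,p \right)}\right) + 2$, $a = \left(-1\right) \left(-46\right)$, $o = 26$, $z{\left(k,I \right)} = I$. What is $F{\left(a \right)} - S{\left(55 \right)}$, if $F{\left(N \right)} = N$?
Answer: $-4004$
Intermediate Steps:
$a = 46$
$Z{\left(p,T \right)} = -1 - \frac{T}{2} - \frac{p}{2}$ ($Z{\left(p,T \right)} = - \frac{\left(T + p\right) + 2}{2} = - \frac{2 + T + p}{2} = -1 - \frac{T}{2} - \frac{p}{2}$)
$S{\left(E \right)} = \left(-5 + E\right) \left(26 + E\right)$ ($S{\left(E \right)} = \left(E - 5\right) \left(26 + E\right) = \left(-5 + E\right) \left(26 + E\right)$)
$F{\left(a \right)} - S{\left(55 \right)} = 46 - \left(-130 + 55^{2} + 21 \cdot 55\right) = 46 - \left(-130 + 3025 + 1155\right) = 46 - 4050 = -4004$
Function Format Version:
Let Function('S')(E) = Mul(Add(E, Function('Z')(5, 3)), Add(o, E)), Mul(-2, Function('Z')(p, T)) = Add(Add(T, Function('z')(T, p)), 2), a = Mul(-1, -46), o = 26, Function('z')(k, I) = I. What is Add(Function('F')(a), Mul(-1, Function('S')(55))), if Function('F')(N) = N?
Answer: -4004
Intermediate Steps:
a = 46
Function('Z')(p, T) = Add(-1, Mul(Rational(-1, 2), T), Mul(Rational(-1, 2), p)) (Function('Z')(p, T) = Mul(Rational(-1, 2), Add(Add(T, p), 2)) = Mul(Rational(-1, 2), Add(2, T, p)) = Add(-1, Mul(Rational(-1, 2), T), Mul(Rational(-1, 2), p)))
Function('S')(E) = Mul(Add(-5, E), Add(26, E)) (Function('S')(E) = Mul(Add(E, Add(-1, Mul(Rational(-1, 2), 3), Mul(Rational(-1, 2), 5))), Add(26, E)) = Mul(Add(E, Add(-1, Rational(-3, 2), Rational(-5, 2))), Add(26, E)) = Mul(Add(E, -5), Add(26, E)) = Mul(Add(-5, E), Add(26, E)))
Add(Function('F')(a), Mul(-1, Function('S')(55))) = Add(46, Mul(-1, Add(-130, Pow(55, 2), Mul(21, 55)))) = Add(46, Mul(-1, Add(-130, 3025, 1155))) = Add(46, Mul(-1, 4050)) = Add(46, -4050) = -4004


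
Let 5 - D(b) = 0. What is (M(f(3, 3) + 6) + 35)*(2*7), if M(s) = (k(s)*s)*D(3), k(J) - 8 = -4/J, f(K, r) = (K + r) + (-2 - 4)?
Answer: 3570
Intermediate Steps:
D(b) = 5 (D(b) = 5 - 1*0 = 5 + 0 = 5)
f(K, r) = -6 + K + r (f(K, r) = (K + r) - 6 = -6 + K + r)
k(J) = 8 - 4/J
M(s) = 5*s*(8 - 4/s) (M(s) = ((8 - 4/s)*s)*5 = (s*(8 - 4/s))*5 = 5*s*(8 - 4/s))
(M(f(3, 3) + 6) + 35)*(2*7) = ((-20 + 40*((-6 + 3 + 3) + 6)) + 35)*(2*7) = ((-20 + 40*(0 + 6)) + 35)*14 = ((-20 + 40*6) + 35)*14 = ((-20 + 240) + 35)*14 = (220 + 35)*14 = 255*14 = 3570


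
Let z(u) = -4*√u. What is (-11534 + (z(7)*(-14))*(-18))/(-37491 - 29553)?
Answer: 5767/33522 + 84*√7/5587 ≈ 0.21181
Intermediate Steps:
(-11534 + (z(7)*(-14))*(-18))/(-37491 - 29553) = (-11534 + (-4*√7*(-14))*(-18))/(-37491 - 29553) = (-11534 + (56*√7)*(-18))/(-67044) = (-11534 - 1008*√7)*(-1/67044) = 5767/33522 + 84*√7/5587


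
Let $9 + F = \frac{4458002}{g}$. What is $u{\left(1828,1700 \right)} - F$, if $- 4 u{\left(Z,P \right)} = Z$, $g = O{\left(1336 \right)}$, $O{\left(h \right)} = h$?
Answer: $- \frac{2528265}{668} \approx -3784.8$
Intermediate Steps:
$g = 1336$
$u{\left(Z,P \right)} = - \frac{Z}{4}$
$F = \frac{2222989}{668}$ ($F = -9 + \frac{4458002}{1336} = -9 + 4458002 \cdot \frac{1}{1336} = -9 + \frac{2229001}{668} = \frac{2222989}{668} \approx 3327.8$)
$u{\left(1828,1700 \right)} - F = \left(- \frac{1}{4}\right) 1828 - \frac{2222989}{668} = -457 - \frac{2222989}{668} = - \frac{2528265}{668}$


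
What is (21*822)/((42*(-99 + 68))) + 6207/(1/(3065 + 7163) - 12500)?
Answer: -54514390665/3963349969 ≈ -13.755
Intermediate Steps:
(21*822)/((42*(-99 + 68))) + 6207/(1/(3065 + 7163) - 12500) = 17262/((42*(-31))) + 6207/(1/10228 - 12500) = 17262/(-1302) + 6207/(1/10228 - 12500) = 17262*(-1/1302) + 6207/(-127849999/10228) = -411/31 + 6207*(-10228/127849999) = -411/31 - 63485196/127849999 = -54514390665/3963349969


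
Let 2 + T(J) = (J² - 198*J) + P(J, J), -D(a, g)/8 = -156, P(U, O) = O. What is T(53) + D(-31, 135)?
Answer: -6386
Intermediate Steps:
D(a, g) = 1248 (D(a, g) = -8*(-156) = 1248)
T(J) = -2 + J² - 197*J (T(J) = -2 + ((J² - 198*J) + J) = -2 + (J² - 197*J) = -2 + J² - 197*J)
T(53) + D(-31, 135) = (-2 + 53² - 197*53) + 1248 = (-2 + 2809 - 10441) + 1248 = -7634 + 1248 = -6386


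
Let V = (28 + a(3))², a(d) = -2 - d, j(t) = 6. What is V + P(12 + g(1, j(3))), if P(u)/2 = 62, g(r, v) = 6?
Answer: 653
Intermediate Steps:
V = 529 (V = (28 + (-2 - 1*3))² = (28 + (-2 - 3))² = (28 - 5)² = 23² = 529)
P(u) = 124 (P(u) = 2*62 = 124)
V + P(12 + g(1, j(3))) = 529 + 124 = 653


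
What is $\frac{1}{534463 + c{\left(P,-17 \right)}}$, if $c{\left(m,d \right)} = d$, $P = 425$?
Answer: $\frac{1}{534446} \approx 1.8711 \cdot 10^{-6}$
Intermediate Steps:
$\frac{1}{534463 + c{\left(P,-17 \right)}} = \frac{1}{534463 - 17} = \frac{1}{534446}$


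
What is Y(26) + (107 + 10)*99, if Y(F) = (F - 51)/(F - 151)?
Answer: 57916/5 ≈ 11583.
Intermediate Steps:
Y(F) = (-51 + F)/(-151 + F)
Y(26) + (107 + 10)*99 = (-51 + 26)/(-151 + 26) + (107 + 10)*99 = -25/(-125) + 117*99 = -1/125*(-25) + 11583 = 1/5 + 11583 = 57916/5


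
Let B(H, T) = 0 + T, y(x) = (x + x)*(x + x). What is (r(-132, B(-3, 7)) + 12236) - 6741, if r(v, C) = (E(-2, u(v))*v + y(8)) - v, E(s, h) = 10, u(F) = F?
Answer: 4563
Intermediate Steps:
y(x) = 4*x² (y(x) = (2*x)*(2*x) = 4*x²)
B(H, T) = T
r(v, C) = 256 + 9*v (r(v, C) = (10*v + 4*8²) - v = (10*v + 4*64) - v = (10*v + 256) - v = (256 + 10*v) - v = 256 + 9*v)
(r(-132, B(-3, 7)) + 12236) - 6741 = ((256 + 9*(-132)) + 12236) - 6741 = ((256 - 1188) + 12236) - 6741 = (-932 + 12236) - 6741 = 11304 - 6741 = 4563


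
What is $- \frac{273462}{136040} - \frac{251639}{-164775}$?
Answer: $- \frac{1082673149}{2241599100} \approx -0.48299$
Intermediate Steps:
$- \frac{273462}{136040} - \frac{251639}{-164775} = \left(-273462\right) \frac{1}{136040} - - \frac{251639}{164775} = - \frac{136731}{68020} + \frac{251639}{164775} = - \frac{1082673149}{2241599100}$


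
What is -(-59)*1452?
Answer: 85668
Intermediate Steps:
-(-59)*1452 = -1*(-85668) = 85668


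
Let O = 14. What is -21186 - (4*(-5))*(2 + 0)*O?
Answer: -20626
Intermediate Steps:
-21186 - (4*(-5))*(2 + 0)*O = -21186 - (4*(-5))*(2 + 0)*14 = -21186 - (-20*2)*14 = -21186 - (-40)*14 = -21186 - 1*(-560) = -21186 + 560 = -20626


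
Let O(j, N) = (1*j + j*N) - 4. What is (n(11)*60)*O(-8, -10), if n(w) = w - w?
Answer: 0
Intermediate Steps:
n(w) = 0 (n(w) = w - w = 0)
O(j, N) = -4 + j + N*j (O(j, N) = (j + N*j) - 4 = -4 + j + N*j)
(n(11)*60)*O(-8, -10) = (0*60)*(-4 - 8 - 10*(-8)) = 0*(-4 - 8 + 80) = 0*68 = 0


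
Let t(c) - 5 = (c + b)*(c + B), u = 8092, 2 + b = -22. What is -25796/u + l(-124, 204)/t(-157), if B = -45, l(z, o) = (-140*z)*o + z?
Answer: 407544805/4351473 ≈ 93.657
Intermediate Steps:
l(z, o) = z - 140*o*z (l(z, o) = -140*o*z + z = z - 140*o*z)
b = -24 (b = -2 - 22 = -24)
t(c) = 5 + (-45 + c)*(-24 + c) (t(c) = 5 + (c - 24)*(c - 45) = 5 + (-24 + c)*(-45 + c) = 5 + (-45 + c)*(-24 + c))
-25796/u + l(-124, 204)/t(-157) = -25796/8092 + (-124*(1 - 140*204))/(1085 + (-157)**2 - 69*(-157)) = -25796*1/8092 + (-124*(1 - 28560))/(1085 + 24649 + 10833) = -6449/2023 - 124*(-28559)/36567 = -6449/2023 + 3541316*(1/36567) = -6449/2023 + 3541316/36567 = 407544805/4351473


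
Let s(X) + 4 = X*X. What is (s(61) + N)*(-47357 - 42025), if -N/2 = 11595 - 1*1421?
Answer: 1486512042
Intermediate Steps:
s(X) = -4 + X² (s(X) = -4 + X*X = -4 + X²)
N = -20348 (N = -2*(11595 - 1*1421) = -2*(11595 - 1421) = -2*10174 = -20348)
(s(61) + N)*(-47357 - 42025) = ((-4 + 61²) - 20348)*(-47357 - 42025) = ((-4 + 3721) - 20348)*(-89382) = (3717 - 20348)*(-89382) = -16631*(-89382) = 1486512042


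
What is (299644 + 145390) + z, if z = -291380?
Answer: 153654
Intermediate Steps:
(299644 + 145390) + z = (299644 + 145390) - 291380 = 445034 - 291380 = 153654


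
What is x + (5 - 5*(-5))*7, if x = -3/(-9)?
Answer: 631/3 ≈ 210.33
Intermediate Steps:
x = ⅓ (x = -3*(-⅑) = ⅓ ≈ 0.33333)
x + (5 - 5*(-5))*7 = ⅓ + (5 - 5*(-5))*7 = ⅓ + (5 + 25)*7 = ⅓ + 30*7 = ⅓ + 210 = 631/3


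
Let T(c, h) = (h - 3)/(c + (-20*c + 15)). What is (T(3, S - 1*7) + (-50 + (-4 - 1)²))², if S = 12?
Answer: 276676/441 ≈ 627.38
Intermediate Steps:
T(c, h) = (-3 + h)/(15 - 19*c) (T(c, h) = (-3 + h)/(c + (15 - 20*c)) = (-3 + h)/(15 - 19*c))
(T(3, S - 1*7) + (-50 + (-4 - 1)²))² = ((3 - (12 - 1*7))/(-15 + 19*3) + (-50 + (-4 - 1)²))² = ((3 - (12 - 7))/(-15 + 57) + (-50 + (-5)²))² = ((3 - 1*5)/42 + (-50 + 25))² = ((3 - 5)/42 - 25)² = ((1/42)*(-2) - 25)² = (-1/21 - 25)² = (-526/21)² = 276676/441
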